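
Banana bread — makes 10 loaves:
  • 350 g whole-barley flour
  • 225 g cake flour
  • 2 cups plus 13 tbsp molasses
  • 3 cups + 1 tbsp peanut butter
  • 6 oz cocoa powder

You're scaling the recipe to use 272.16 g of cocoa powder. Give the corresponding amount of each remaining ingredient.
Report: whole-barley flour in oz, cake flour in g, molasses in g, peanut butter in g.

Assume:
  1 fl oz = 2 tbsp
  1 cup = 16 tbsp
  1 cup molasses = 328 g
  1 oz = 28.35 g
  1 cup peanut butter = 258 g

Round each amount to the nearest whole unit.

The original recipe has 170.1 g of cocoa powder, so the scaling factor is 272.16 ÷ 170.1 = 8/5 = 1.6.
whole-barley flour: 350 g × 8/5 ÷ 28.35 g/oz ≈ 20 oz
cake flour: 225 g × 8/5 = 360 g
molasses: (2 cup + 13 tbsp = 2.8125 cup) × 8/5 × 328 g/cup = 1476 g
peanut butter: (3 cup + 1 tbsp = 3.0625 cup) × 8/5 × 258 g/cup ≈ 1264 g

whole-barley flour: 20 oz; cake flour: 360 g; molasses: 1476 g; peanut butter: 1264 g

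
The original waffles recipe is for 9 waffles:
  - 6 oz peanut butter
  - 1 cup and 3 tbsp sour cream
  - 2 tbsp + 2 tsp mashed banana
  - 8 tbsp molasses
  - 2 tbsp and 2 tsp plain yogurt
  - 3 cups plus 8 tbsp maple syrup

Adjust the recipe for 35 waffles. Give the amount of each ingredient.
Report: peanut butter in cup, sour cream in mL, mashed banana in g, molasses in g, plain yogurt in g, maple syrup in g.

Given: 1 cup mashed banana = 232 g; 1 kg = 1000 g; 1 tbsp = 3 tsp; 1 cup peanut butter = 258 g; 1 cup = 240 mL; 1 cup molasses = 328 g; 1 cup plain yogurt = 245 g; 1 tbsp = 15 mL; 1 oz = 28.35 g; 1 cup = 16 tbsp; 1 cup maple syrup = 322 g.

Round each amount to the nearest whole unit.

Scaling factor: 35/9.
peanut butter: 6 oz × 35/9 × 28.35 g/oz ÷ 258 g/cup ≈ 3 cup
sour cream: (1 cup + 3 tbsp = 1.1875 cup) × 35/9 × 240 mL/cup ≈ 1108 mL
mashed banana: (2 tbsp + 2 tsp = 8/3 tbsp) × 35/9 ÷ 16 tbsp/cup × 232 g/cup ≈ 150 g
molasses: 8 tbsp × 35/9 ÷ 16 tbsp/cup × 328 g/cup ≈ 638 g
plain yogurt: (2 tbsp + 2 tsp = 8/3 tbsp) × 35/9 ÷ 16 tbsp/cup × 245 g/cup ≈ 159 g
maple syrup: (3 cup + 8 tbsp = 3.5 cup) × 35/9 × 322 g/cup ≈ 4383 g

peanut butter: 3 cup; sour cream: 1108 mL; mashed banana: 150 g; molasses: 638 g; plain yogurt: 159 g; maple syrup: 4383 g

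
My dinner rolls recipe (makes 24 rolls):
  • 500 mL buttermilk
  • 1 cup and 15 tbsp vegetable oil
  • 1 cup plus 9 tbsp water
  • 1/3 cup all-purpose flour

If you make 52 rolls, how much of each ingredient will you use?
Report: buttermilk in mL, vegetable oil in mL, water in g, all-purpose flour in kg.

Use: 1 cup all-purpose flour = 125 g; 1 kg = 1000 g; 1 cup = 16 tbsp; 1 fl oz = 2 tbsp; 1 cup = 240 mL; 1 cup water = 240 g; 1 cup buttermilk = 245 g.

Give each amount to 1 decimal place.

Scaling factor: 52/24 = 13/6.
buttermilk: 500 mL × 13/6 ≈ 1083.3 mL
vegetable oil: (1 cup + 15 tbsp = 1.9375 cup) × 13/6 × 240 mL/cup = 1007.5 mL
water: (1 cup + 9 tbsp = 1.5625 cup) × 13/6 × 240 g/cup = 812.5 g
all-purpose flour: 1/3 cup × 13/6 × 125 g/cup ÷ 1000 g/kg ≈ 0.1 kg

buttermilk: 1083.3 mL; vegetable oil: 1007.5 mL; water: 812.5 g; all-purpose flour: 0.1 kg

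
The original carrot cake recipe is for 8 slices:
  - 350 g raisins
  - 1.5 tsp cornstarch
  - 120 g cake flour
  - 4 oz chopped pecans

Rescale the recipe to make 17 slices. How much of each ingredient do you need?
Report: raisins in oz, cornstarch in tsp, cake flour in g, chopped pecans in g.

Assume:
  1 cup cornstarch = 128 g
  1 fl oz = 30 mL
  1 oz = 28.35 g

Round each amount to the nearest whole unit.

Scaling factor: 17/8 = 2.125.
raisins: 350 g × 17/8 ÷ 28.35 g/oz ≈ 26 oz
cornstarch: 1.5 tsp × 17/8 ≈ 3 tsp
cake flour: 120 g × 17/8 = 255 g
chopped pecans: 4 oz × 17/8 × 28.35 g/oz ≈ 241 g

raisins: 26 oz; cornstarch: 3 tsp; cake flour: 255 g; chopped pecans: 241 g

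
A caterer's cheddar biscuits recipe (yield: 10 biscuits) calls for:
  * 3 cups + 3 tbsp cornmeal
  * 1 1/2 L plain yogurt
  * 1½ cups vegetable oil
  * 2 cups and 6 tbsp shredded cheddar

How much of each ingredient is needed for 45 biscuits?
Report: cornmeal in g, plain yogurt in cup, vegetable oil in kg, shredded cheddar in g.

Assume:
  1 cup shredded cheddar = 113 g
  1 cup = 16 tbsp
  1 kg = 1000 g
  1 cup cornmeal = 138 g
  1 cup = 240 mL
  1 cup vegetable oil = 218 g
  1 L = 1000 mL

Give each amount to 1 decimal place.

Scaling factor: 45/10 = 9/2 = 4.5.
cornmeal: (3 cup + 3 tbsp = 3.1875 cup) × 9/2 × 138 g/cup ≈ 1979.4 g
plain yogurt: 1.5 L × 9/2 × 1000 mL/L ÷ 240 mL/cup ≈ 28.1 cup
vegetable oil: 1.5 cup × 9/2 × 218 g/cup ÷ 1000 g/kg ≈ 1.5 kg
shredded cheddar: (2 cup + 6 tbsp = 2.375 cup) × 9/2 × 113 g/cup ≈ 1207.7 g

cornmeal: 1979.4 g; plain yogurt: 28.1 cup; vegetable oil: 1.5 kg; shredded cheddar: 1207.7 g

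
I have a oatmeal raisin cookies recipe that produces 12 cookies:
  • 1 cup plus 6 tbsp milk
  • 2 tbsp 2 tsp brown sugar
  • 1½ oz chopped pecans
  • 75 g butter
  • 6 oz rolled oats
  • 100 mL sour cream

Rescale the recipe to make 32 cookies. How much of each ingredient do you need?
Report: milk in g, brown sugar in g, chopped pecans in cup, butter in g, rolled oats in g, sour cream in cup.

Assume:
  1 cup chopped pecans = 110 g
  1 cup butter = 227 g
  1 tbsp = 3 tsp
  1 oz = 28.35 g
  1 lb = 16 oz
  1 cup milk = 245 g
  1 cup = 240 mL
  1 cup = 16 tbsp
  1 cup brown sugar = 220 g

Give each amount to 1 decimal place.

Scaling factor: 32/12 = 8/3.
milk: (1 cup + 6 tbsp = 1.375 cup) × 8/3 × 245 g/cup ≈ 898.3 g
brown sugar: (2 tbsp + 2 tsp = 8/3 tbsp) × 8/3 ÷ 16 tbsp/cup × 220 g/cup ≈ 97.8 g
chopped pecans: 1.5 oz × 8/3 × 28.35 g/oz ÷ 110 g/cup ≈ 1.0 cup
butter: 75 g × 8/3 = 200.0 g
rolled oats: 6 oz × 8/3 × 28.35 g/oz = 453.6 g
sour cream: 100 mL × 8/3 ÷ 240 mL/cup ≈ 1.1 cup

milk: 898.3 g; brown sugar: 97.8 g; chopped pecans: 1.0 cup; butter: 200.0 g; rolled oats: 453.6 g; sour cream: 1.1 cup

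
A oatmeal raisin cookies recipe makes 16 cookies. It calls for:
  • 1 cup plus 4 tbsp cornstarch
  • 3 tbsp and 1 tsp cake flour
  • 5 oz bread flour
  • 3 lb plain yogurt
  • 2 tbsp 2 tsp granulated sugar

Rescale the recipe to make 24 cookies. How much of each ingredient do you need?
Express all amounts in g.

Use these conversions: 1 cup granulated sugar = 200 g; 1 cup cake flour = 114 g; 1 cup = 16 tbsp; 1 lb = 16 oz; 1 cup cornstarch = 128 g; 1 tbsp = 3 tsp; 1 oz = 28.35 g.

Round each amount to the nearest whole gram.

Scaling factor: 24/16 = 3/2 = 1.5.
cornstarch: (1 cup + 4 tbsp = 1.25 cup) × 3/2 × 128 g/cup = 240 g
cake flour: (3 tbsp + 1 tsp = 10/3 tbsp) × 3/2 ÷ 16 tbsp/cup × 114 g/cup ≈ 36 g
bread flour: 5 oz × 3/2 × 28.35 g/oz ≈ 213 g
plain yogurt: 3 lb × 3/2 × 16 oz/lb × 28.35 g/oz ≈ 2041 g
granulated sugar: (2 tbsp + 2 tsp = 8/3 tbsp) × 3/2 ÷ 16 tbsp/cup × 200 g/cup = 50 g

cornstarch: 240 g; cake flour: 36 g; bread flour: 213 g; plain yogurt: 2041 g; granulated sugar: 50 g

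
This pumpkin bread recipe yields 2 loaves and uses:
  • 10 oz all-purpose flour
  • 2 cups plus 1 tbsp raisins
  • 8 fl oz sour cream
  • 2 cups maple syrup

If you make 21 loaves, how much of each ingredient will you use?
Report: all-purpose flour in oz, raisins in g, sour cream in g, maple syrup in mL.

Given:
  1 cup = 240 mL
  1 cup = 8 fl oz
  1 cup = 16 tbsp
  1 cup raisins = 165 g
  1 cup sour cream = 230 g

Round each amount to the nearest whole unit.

all-purpose flour: 105 oz; raisins: 3573 g; sour cream: 2415 g; maple syrup: 5040 mL

Scaling factor: 21/2 = 10.5.
all-purpose flour: 10 oz × 21/2 = 105 oz
raisins: (2 cup + 1 tbsp = 2.0625 cup) × 21/2 × 165 g/cup ≈ 3573 g
sour cream: 8 fl oz × 21/2 ÷ 8 fl oz/cup × 230 g/cup = 2415 g
maple syrup: 2 cup × 21/2 × 240 mL/cup = 5040 mL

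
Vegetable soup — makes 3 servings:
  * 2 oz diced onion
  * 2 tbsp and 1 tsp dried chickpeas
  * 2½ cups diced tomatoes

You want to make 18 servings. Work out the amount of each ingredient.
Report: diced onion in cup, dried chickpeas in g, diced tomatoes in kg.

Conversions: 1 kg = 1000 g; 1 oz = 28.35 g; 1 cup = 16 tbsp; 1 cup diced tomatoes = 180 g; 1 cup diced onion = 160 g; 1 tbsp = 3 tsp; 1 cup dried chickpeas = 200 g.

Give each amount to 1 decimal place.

diced onion: 2.1 cup; dried chickpeas: 175.0 g; diced tomatoes: 2.7 kg

Scaling factor: 18/3 = 6.
diced onion: 2 oz × 6 × 28.35 g/oz ÷ 160 g/cup ≈ 2.1 cup
dried chickpeas: (2 tbsp + 1 tsp = 7/3 tbsp) × 6 ÷ 16 tbsp/cup × 200 g/cup = 175.0 g
diced tomatoes: 2.5 cup × 6 × 180 g/cup ÷ 1000 g/kg = 2.7 kg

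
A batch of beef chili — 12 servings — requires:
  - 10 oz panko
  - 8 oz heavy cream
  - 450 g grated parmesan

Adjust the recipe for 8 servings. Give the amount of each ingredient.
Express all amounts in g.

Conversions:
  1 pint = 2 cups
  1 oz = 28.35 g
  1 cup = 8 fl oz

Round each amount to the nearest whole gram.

Scaling factor: 8/12 = 2/3.
panko: 10 oz × 2/3 × 28.35 g/oz = 189 g
heavy cream: 8 oz × 2/3 × 28.35 g/oz ≈ 151 g
grated parmesan: 450 g × 2/3 = 300 g

panko: 189 g; heavy cream: 151 g; grated parmesan: 300 g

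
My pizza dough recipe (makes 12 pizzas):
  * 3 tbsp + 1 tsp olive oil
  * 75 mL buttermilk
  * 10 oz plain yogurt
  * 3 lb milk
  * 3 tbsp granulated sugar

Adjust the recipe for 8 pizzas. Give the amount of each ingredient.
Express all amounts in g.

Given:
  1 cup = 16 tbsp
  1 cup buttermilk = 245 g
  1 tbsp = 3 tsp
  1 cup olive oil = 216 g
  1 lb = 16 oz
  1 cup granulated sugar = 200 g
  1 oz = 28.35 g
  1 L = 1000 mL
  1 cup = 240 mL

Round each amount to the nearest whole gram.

Scaling factor: 8/12 = 2/3.
olive oil: (3 tbsp + 1 tsp = 10/3 tbsp) × 2/3 ÷ 16 tbsp/cup × 216 g/cup = 30 g
buttermilk: 75 mL × 2/3 ÷ 240 mL/cup × 245 g/cup ≈ 51 g
plain yogurt: 10 oz × 2/3 × 28.35 g/oz = 189 g
milk: 3 lb × 2/3 × 16 oz/lb × 28.35 g/oz ≈ 907 g
granulated sugar: 3 tbsp × 2/3 ÷ 16 tbsp/cup × 200 g/cup = 25 g

olive oil: 30 g; buttermilk: 51 g; plain yogurt: 189 g; milk: 907 g; granulated sugar: 25 g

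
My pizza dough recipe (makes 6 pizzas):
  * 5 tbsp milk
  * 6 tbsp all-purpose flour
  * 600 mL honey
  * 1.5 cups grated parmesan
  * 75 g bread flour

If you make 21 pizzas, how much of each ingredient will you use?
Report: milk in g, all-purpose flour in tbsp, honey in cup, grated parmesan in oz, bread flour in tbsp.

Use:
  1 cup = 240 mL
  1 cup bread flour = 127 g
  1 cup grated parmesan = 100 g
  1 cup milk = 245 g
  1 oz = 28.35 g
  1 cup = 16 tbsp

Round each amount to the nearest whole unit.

milk: 268 g; all-purpose flour: 21 tbsp; honey: 9 cup; grated parmesan: 19 oz; bread flour: 33 tbsp

Scaling factor: 21/6 = 7/2 = 3.5.
milk: 5 tbsp × 7/2 ÷ 16 tbsp/cup × 245 g/cup ≈ 268 g
all-purpose flour: 6 tbsp × 7/2 = 21 tbsp
honey: 600 mL × 7/2 ÷ 240 mL/cup ≈ 9 cup
grated parmesan: 1.5 cup × 7/2 × 100 g/cup ÷ 28.35 g/oz ≈ 19 oz
bread flour: 75 g × 7/2 ÷ 127 g/cup × 16 tbsp/cup ≈ 33 tbsp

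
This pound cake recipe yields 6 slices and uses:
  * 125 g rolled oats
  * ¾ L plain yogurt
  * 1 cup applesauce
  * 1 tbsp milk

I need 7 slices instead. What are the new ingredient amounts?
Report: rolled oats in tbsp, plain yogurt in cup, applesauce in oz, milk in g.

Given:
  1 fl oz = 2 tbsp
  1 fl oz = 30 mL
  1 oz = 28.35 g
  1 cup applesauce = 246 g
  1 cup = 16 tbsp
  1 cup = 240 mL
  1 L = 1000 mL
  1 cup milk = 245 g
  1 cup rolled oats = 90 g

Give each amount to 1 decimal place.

Scaling factor: 7/6.
rolled oats: 125 g × 7/6 ÷ 90 g/cup × 16 tbsp/cup ≈ 25.9 tbsp
plain yogurt: 0.75 L × 7/6 × 1000 mL/L ÷ 240 mL/cup ≈ 3.6 cup
applesauce: 1 cup × 7/6 × 246 g/cup ÷ 28.35 g/oz ≈ 10.1 oz
milk: 1 tbsp × 7/6 ÷ 16 tbsp/cup × 245 g/cup ≈ 17.9 g

rolled oats: 25.9 tbsp; plain yogurt: 3.6 cup; applesauce: 10.1 oz; milk: 17.9 g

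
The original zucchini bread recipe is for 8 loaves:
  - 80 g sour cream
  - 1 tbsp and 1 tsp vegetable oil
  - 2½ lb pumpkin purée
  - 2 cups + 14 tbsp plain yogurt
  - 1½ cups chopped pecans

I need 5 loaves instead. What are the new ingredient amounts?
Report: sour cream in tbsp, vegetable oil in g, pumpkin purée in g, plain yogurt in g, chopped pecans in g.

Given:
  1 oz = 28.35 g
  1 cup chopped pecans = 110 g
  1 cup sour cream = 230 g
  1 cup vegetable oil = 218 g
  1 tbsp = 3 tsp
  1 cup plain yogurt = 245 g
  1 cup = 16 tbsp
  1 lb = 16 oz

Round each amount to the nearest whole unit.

sour cream: 3 tbsp; vegetable oil: 11 g; pumpkin purée: 709 g; plain yogurt: 440 g; chopped pecans: 103 g

Scaling factor: 5/8 = 0.625.
sour cream: 80 g × 5/8 ÷ 230 g/cup × 16 tbsp/cup ≈ 3 tbsp
vegetable oil: (1 tbsp + 1 tsp = 4/3 tbsp) × 5/8 ÷ 16 tbsp/cup × 218 g/cup ≈ 11 g
pumpkin purée: 2.5 lb × 5/8 × 16 oz/lb × 28.35 g/oz ≈ 709 g
plain yogurt: (2 cup + 14 tbsp = 2.875 cup) × 5/8 × 245 g/cup ≈ 440 g
chopped pecans: 1.5 cup × 5/8 × 110 g/cup ≈ 103 g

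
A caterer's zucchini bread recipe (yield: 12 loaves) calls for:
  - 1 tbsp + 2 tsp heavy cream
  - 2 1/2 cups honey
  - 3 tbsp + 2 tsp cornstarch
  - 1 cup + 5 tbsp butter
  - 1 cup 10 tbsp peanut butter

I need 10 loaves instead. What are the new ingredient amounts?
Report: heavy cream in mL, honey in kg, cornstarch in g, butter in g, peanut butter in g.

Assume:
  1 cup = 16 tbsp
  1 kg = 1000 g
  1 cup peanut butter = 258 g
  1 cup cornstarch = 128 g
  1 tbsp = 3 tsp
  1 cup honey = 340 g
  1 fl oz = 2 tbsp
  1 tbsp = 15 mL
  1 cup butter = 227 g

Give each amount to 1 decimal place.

heavy cream: 20.8 mL; honey: 0.7 kg; cornstarch: 24.4 g; butter: 248.3 g; peanut butter: 349.4 g

Scaling factor: 10/12 = 5/6.
heavy cream: (1 tbsp + 2 tsp = 5/3 tbsp) × 5/6 × 15 mL/tbsp ≈ 20.8 mL
honey: 2.5 cup × 5/6 × 340 g/cup ÷ 1000 g/kg ≈ 0.7 kg
cornstarch: (3 tbsp + 2 tsp = 11/3 tbsp) × 5/6 ÷ 16 tbsp/cup × 128 g/cup ≈ 24.4 g
butter: (1 cup + 5 tbsp = 1.3125 cup) × 5/6 × 227 g/cup ≈ 248.3 g
peanut butter: (1 cup + 10 tbsp = 1.625 cup) × 5/6 × 258 g/cup ≈ 349.4 g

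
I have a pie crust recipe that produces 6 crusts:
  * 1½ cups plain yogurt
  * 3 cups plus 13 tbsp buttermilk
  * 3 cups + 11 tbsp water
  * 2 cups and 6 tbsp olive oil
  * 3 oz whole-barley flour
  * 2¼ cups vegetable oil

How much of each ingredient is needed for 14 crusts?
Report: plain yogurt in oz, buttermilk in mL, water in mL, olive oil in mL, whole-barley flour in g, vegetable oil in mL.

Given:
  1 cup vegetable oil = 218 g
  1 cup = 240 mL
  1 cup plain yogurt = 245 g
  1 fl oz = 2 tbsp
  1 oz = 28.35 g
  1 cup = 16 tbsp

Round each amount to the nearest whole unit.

Scaling factor: 14/6 = 7/3.
plain yogurt: 1.5 cup × 7/3 × 245 g/cup ÷ 28.35 g/oz ≈ 30 oz
buttermilk: (3 cup + 13 tbsp = 3.8125 cup) × 7/3 × 240 mL/cup = 2135 mL
water: (3 cup + 11 tbsp = 3.6875 cup) × 7/3 × 240 mL/cup = 2065 mL
olive oil: (2 cup + 6 tbsp = 2.375 cup) × 7/3 × 240 mL/cup = 1330 mL
whole-barley flour: 3 oz × 7/3 × 28.35 g/oz ≈ 198 g
vegetable oil: 2.25 cup × 7/3 × 240 mL/cup = 1260 mL

plain yogurt: 30 oz; buttermilk: 2135 mL; water: 2065 mL; olive oil: 1330 mL; whole-barley flour: 198 g; vegetable oil: 1260 mL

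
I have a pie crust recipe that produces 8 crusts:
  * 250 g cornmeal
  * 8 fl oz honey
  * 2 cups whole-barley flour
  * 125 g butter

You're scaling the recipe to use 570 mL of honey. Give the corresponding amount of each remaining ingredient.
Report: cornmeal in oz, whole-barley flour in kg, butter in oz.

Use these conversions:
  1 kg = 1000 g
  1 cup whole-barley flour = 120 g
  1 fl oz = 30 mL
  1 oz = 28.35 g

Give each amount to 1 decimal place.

The original recipe has 240 mL of honey, so the scaling factor is 570 ÷ 240 = 19/8 = 2.375.
cornmeal: 250 g × 19/8 ÷ 28.35 g/oz ≈ 20.9 oz
whole-barley flour: 2 cup × 19/8 × 120 g/cup ÷ 1000 g/kg ≈ 0.6 kg
butter: 125 g × 19/8 ÷ 28.35 g/oz ≈ 10.5 oz

cornmeal: 20.9 oz; whole-barley flour: 0.6 kg; butter: 10.5 oz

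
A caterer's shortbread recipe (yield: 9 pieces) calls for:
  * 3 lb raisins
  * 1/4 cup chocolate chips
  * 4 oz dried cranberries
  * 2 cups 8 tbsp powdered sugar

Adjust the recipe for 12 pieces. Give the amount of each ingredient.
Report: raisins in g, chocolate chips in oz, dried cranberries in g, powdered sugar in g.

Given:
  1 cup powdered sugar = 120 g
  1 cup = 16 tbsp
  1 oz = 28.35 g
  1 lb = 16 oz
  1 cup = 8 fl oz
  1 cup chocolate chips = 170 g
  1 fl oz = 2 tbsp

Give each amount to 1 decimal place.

raisins: 1814.4 g; chocolate chips: 2.0 oz; dried cranberries: 151.2 g; powdered sugar: 400.0 g

Scaling factor: 12/9 = 4/3.
raisins: 3 lb × 4/3 × 16 oz/lb × 28.35 g/oz = 1814.4 g
chocolate chips: 0.25 cup × 4/3 × 170 g/cup ÷ 28.35 g/oz ≈ 2.0 oz
dried cranberries: 4 oz × 4/3 × 28.35 g/oz = 151.2 g
powdered sugar: (2 cup + 8 tbsp = 2.5 cup) × 4/3 × 120 g/cup = 400.0 g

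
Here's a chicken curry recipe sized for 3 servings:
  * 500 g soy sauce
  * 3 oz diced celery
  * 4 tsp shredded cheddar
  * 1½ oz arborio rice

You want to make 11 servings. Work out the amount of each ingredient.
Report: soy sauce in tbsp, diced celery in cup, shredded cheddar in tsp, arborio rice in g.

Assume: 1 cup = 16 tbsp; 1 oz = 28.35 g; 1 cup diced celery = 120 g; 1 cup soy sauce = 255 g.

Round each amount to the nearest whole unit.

Scaling factor: 11/3.
soy sauce: 500 g × 11/3 ÷ 255 g/cup × 16 tbsp/cup ≈ 115 tbsp
diced celery: 3 oz × 11/3 × 28.35 g/oz ÷ 120 g/cup ≈ 3 cup
shredded cheddar: 4 tsp × 11/3 ≈ 15 tsp
arborio rice: 1.5 oz × 11/3 × 28.35 g/oz ≈ 156 g

soy sauce: 115 tbsp; diced celery: 3 cup; shredded cheddar: 15 tsp; arborio rice: 156 g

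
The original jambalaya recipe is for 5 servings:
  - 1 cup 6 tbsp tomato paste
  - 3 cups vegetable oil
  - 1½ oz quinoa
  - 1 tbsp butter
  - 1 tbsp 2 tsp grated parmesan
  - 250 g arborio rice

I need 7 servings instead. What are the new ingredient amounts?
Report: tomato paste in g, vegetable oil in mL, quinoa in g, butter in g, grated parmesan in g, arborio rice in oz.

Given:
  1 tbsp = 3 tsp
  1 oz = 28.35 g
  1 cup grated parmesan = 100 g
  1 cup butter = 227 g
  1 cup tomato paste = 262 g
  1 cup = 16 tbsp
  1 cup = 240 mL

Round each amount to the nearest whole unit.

tomato paste: 504 g; vegetable oil: 1008 mL; quinoa: 60 g; butter: 20 g; grated parmesan: 15 g; arborio rice: 12 oz

Scaling factor: 7/5 = 1.4.
tomato paste: (1 cup + 6 tbsp = 1.375 cup) × 7/5 × 262 g/cup ≈ 504 g
vegetable oil: 3 cup × 7/5 × 240 mL/cup = 1008 mL
quinoa: 1.5 oz × 7/5 × 28.35 g/oz ≈ 60 g
butter: 1 tbsp × 7/5 ÷ 16 tbsp/cup × 227 g/cup ≈ 20 g
grated parmesan: (1 tbsp + 2 tsp = 5/3 tbsp) × 7/5 ÷ 16 tbsp/cup × 100 g/cup ≈ 15 g
arborio rice: 250 g × 7/5 ÷ 28.35 g/oz ≈ 12 oz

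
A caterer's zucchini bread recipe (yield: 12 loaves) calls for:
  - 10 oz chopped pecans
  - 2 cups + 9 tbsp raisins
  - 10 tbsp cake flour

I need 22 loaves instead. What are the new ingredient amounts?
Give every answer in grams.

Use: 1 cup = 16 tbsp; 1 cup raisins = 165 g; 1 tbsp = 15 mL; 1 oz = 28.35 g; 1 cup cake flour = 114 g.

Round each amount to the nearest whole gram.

Scaling factor: 22/12 = 11/6.
chopped pecans: 10 oz × 11/6 × 28.35 g/oz ≈ 520 g
raisins: (2 cup + 9 tbsp = 2.5625 cup) × 11/6 × 165 g/cup ≈ 775 g
cake flour: 10 tbsp × 11/6 ÷ 16 tbsp/cup × 114 g/cup ≈ 131 g

chopped pecans: 520 g; raisins: 775 g; cake flour: 131 g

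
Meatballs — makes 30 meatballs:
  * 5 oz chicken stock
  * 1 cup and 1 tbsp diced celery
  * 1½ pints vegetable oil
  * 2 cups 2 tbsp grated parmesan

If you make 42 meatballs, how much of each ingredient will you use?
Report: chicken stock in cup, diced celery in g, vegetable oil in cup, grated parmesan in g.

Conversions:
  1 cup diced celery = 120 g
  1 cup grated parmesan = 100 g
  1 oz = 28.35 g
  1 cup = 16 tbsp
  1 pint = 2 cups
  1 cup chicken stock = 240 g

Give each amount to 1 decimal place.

chicken stock: 0.8 cup; diced celery: 178.5 g; vegetable oil: 4.2 cup; grated parmesan: 297.5 g

Scaling factor: 42/30 = 7/5 = 1.4.
chicken stock: 5 oz × 7/5 × 28.35 g/oz ÷ 240 g/cup ≈ 0.8 cup
diced celery: (1 cup + 1 tbsp = 1.0625 cup) × 7/5 × 120 g/cup = 178.5 g
vegetable oil: 1.5 pint × 7/5 × 2 cup/pint = 4.2 cup
grated parmesan: (2 cup + 2 tbsp = 2.125 cup) × 7/5 × 100 g/cup = 297.5 g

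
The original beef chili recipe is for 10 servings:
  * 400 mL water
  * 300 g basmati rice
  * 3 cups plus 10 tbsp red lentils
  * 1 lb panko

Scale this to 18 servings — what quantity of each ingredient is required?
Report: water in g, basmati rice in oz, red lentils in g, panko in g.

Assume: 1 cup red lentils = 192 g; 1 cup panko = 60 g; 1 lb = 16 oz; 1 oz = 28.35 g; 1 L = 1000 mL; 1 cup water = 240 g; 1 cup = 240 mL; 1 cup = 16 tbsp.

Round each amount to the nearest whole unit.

Scaling factor: 18/10 = 9/5 = 1.8.
water: 400 mL × 9/5 ÷ 240 mL/cup × 240 g/cup = 720 g
basmati rice: 300 g × 9/5 ÷ 28.35 g/oz ≈ 19 oz
red lentils: (3 cup + 10 tbsp = 3.625 cup) × 9/5 × 192 g/cup ≈ 1253 g
panko: 1 lb × 9/5 × 16 oz/lb × 28.35 g/oz ≈ 816 g

water: 720 g; basmati rice: 19 oz; red lentils: 1253 g; panko: 816 g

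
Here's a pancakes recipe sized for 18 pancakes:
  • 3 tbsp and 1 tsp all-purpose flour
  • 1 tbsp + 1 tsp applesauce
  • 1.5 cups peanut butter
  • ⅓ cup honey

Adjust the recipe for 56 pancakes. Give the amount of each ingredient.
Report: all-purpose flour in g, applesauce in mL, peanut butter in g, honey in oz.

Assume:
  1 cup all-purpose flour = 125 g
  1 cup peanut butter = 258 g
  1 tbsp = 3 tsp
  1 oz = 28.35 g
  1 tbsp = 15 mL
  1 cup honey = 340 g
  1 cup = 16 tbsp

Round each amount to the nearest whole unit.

Scaling factor: 56/18 = 28/9.
all-purpose flour: (3 tbsp + 1 tsp = 10/3 tbsp) × 28/9 ÷ 16 tbsp/cup × 125 g/cup ≈ 81 g
applesauce: (1 tbsp + 1 tsp = 4/3 tbsp) × 28/9 × 15 mL/tbsp ≈ 62 mL
peanut butter: 1.5 cup × 28/9 × 258 g/cup = 1204 g
honey: 1/3 cup × 28/9 × 340 g/cup ÷ 28.35 g/oz ≈ 12 oz

all-purpose flour: 81 g; applesauce: 62 mL; peanut butter: 1204 g; honey: 12 oz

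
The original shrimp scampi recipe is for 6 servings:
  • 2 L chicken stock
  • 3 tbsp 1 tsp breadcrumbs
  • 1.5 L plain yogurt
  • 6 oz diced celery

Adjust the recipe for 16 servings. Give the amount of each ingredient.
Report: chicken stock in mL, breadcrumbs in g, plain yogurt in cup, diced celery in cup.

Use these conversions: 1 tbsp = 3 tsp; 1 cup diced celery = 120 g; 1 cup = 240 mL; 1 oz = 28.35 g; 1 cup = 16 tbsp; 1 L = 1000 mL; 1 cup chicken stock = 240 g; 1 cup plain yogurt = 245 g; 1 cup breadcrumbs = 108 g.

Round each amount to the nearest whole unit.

chicken stock: 5333 mL; breadcrumbs: 60 g; plain yogurt: 17 cup; diced celery: 4 cup

Scaling factor: 16/6 = 8/3.
chicken stock: 2 L × 8/3 × 1000 mL/L ≈ 5333 mL
breadcrumbs: (3 tbsp + 1 tsp = 10/3 tbsp) × 8/3 ÷ 16 tbsp/cup × 108 g/cup = 60 g
plain yogurt: 1.5 L × 8/3 × 1000 mL/L ÷ 240 mL/cup ≈ 17 cup
diced celery: 6 oz × 8/3 × 28.35 g/oz ÷ 120 g/cup ≈ 4 cup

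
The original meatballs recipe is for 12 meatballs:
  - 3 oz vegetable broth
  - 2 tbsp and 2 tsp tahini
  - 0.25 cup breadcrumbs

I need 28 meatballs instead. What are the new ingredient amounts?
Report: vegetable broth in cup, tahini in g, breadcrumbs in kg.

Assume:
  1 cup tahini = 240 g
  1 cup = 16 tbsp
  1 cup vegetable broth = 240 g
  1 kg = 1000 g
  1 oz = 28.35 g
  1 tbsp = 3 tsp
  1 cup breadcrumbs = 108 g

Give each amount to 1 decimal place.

vegetable broth: 0.8 cup; tahini: 93.3 g; breadcrumbs: 0.1 kg

Scaling factor: 28/12 = 7/3.
vegetable broth: 3 oz × 7/3 × 28.35 g/oz ÷ 240 g/cup ≈ 0.8 cup
tahini: (2 tbsp + 2 tsp = 8/3 tbsp) × 7/3 ÷ 16 tbsp/cup × 240 g/cup ≈ 93.3 g
breadcrumbs: 0.25 cup × 7/3 × 108 g/cup ÷ 1000 g/kg ≈ 0.1 kg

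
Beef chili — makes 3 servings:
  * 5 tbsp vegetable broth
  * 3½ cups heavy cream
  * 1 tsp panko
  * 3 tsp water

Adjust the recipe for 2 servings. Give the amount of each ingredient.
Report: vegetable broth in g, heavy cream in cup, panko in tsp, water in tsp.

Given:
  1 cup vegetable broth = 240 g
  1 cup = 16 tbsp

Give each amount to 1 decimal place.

vegetable broth: 50.0 g; heavy cream: 2.3 cup; panko: 0.7 tsp; water: 2.0 tsp

Scaling factor: 2/3.
vegetable broth: 5 tbsp × 2/3 ÷ 16 tbsp/cup × 240 g/cup = 50.0 g
heavy cream: 3.5 cup × 2/3 ≈ 2.3 cup
panko: 1 tsp × 2/3 ≈ 0.7 tsp
water: 3 tsp × 2/3 = 2.0 tsp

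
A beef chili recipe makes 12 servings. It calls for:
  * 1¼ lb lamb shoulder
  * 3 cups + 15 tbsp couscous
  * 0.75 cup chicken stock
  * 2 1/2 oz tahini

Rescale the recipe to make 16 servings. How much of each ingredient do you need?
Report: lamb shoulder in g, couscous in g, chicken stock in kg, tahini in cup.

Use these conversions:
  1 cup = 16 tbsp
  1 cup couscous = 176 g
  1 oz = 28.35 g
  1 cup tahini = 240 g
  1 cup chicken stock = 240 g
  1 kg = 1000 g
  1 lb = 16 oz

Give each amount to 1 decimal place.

lamb shoulder: 756.0 g; couscous: 924.0 g; chicken stock: 0.2 kg; tahini: 0.4 cup

Scaling factor: 16/12 = 4/3.
lamb shoulder: 1.25 lb × 4/3 × 16 oz/lb × 28.35 g/oz = 756.0 g
couscous: (3 cup + 15 tbsp = 3.9375 cup) × 4/3 × 176 g/cup = 924.0 g
chicken stock: 0.75 cup × 4/3 × 240 g/cup ÷ 1000 g/kg ≈ 0.2 kg
tahini: 2.5 oz × 4/3 × 28.35 g/oz ÷ 240 g/cup ≈ 0.4 cup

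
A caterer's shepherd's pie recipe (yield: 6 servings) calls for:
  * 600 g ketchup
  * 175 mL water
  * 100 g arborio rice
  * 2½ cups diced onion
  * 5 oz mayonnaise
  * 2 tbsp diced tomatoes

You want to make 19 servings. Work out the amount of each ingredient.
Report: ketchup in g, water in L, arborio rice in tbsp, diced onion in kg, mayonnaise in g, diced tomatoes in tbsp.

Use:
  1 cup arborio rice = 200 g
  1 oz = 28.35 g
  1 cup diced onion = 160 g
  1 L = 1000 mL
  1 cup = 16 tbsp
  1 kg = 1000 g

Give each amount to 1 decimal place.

ketchup: 1900.0 g; water: 0.6 L; arborio rice: 25.3 tbsp; diced onion: 1.3 kg; mayonnaise: 448.9 g; diced tomatoes: 6.3 tbsp

Scaling factor: 19/6.
ketchup: 600 g × 19/6 = 1900.0 g
water: 175 mL × 19/6 ÷ 1000 mL/L ≈ 0.6 L
arborio rice: 100 g × 19/6 ÷ 200 g/cup × 16 tbsp/cup ≈ 25.3 tbsp
diced onion: 2.5 cup × 19/6 × 160 g/cup ÷ 1000 g/kg ≈ 1.3 kg
mayonnaise: 5 oz × 19/6 × 28.35 g/oz ≈ 448.9 g
diced tomatoes: 2 tbsp × 19/6 ≈ 6.3 tbsp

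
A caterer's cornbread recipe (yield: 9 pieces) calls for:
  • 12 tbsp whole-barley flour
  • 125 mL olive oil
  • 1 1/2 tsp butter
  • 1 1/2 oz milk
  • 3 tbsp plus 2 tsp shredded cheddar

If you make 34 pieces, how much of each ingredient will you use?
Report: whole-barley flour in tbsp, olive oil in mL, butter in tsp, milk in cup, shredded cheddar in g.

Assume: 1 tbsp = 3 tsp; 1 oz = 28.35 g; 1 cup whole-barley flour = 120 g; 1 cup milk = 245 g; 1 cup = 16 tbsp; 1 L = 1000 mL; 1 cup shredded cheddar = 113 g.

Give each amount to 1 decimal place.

Scaling factor: 34/9.
whole-barley flour: 12 tbsp × 34/9 ≈ 45.3 tbsp
olive oil: 125 mL × 34/9 ≈ 472.2 mL
butter: 1.5 tsp × 34/9 ≈ 5.7 tsp
milk: 1.5 oz × 34/9 × 28.35 g/oz ÷ 245 g/cup ≈ 0.7 cup
shredded cheddar: (3 tbsp + 2 tsp = 11/3 tbsp) × 34/9 ÷ 16 tbsp/cup × 113 g/cup ≈ 97.8 g

whole-barley flour: 45.3 tbsp; olive oil: 472.2 mL; butter: 5.7 tsp; milk: 0.7 cup; shredded cheddar: 97.8 g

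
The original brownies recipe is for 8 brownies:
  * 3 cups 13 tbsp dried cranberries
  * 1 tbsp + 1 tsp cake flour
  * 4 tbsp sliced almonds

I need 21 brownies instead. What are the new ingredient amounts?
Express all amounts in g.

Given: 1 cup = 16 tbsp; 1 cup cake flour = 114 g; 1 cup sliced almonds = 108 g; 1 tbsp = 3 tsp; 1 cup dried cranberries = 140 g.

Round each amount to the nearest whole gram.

Scaling factor: 21/8 = 2.625.
dried cranberries: (3 cup + 13 tbsp = 3.8125 cup) × 21/8 × 140 g/cup ≈ 1401 g
cake flour: (1 tbsp + 1 tsp = 4/3 tbsp) × 21/8 ÷ 16 tbsp/cup × 114 g/cup ≈ 25 g
sliced almonds: 4 tbsp × 21/8 ÷ 16 tbsp/cup × 108 g/cup ≈ 71 g

dried cranberries: 1401 g; cake flour: 25 g; sliced almonds: 71 g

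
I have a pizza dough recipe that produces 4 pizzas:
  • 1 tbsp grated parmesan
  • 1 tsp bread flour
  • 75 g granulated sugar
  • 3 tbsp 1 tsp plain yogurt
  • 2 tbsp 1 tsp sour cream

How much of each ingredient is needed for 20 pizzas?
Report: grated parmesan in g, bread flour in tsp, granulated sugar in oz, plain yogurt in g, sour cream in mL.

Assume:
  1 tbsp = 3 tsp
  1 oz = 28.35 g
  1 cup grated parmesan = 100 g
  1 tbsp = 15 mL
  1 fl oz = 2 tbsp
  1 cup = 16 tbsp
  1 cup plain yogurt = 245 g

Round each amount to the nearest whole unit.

Scaling factor: 20/4 = 5.
grated parmesan: 1 tbsp × 5 ÷ 16 tbsp/cup × 100 g/cup ≈ 31 g
bread flour: 1 tsp × 5 = 5 tsp
granulated sugar: 75 g × 5 ÷ 28.35 g/oz ≈ 13 oz
plain yogurt: (3 tbsp + 1 tsp = 10/3 tbsp) × 5 ÷ 16 tbsp/cup × 245 g/cup ≈ 255 g
sour cream: (2 tbsp + 1 tsp = 7/3 tbsp) × 5 × 15 mL/tbsp = 175 mL

grated parmesan: 31 g; bread flour: 5 tsp; granulated sugar: 13 oz; plain yogurt: 255 g; sour cream: 175 mL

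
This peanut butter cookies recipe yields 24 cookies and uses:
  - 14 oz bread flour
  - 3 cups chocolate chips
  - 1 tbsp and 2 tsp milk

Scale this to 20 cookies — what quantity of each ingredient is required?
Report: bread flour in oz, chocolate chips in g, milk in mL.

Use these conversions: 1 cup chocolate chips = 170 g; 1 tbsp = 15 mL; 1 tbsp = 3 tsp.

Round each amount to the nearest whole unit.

bread flour: 12 oz; chocolate chips: 425 g; milk: 21 mL

Scaling factor: 20/24 = 5/6.
bread flour: 14 oz × 5/6 ≈ 12 oz
chocolate chips: 3 cup × 5/6 × 170 g/cup = 425 g
milk: (1 tbsp + 2 tsp = 5/3 tbsp) × 5/6 × 15 mL/tbsp ≈ 21 mL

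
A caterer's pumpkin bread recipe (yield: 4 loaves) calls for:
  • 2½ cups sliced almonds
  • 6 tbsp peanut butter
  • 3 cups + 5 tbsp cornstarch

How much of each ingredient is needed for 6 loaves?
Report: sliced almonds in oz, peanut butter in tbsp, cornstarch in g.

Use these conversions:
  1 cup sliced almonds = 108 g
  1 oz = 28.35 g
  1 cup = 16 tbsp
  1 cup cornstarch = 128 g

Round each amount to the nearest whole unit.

Scaling factor: 6/4 = 3/2 = 1.5.
sliced almonds: 2.5 cup × 3/2 × 108 g/cup ÷ 28.35 g/oz ≈ 14 oz
peanut butter: 6 tbsp × 3/2 = 9 tbsp
cornstarch: (3 cup + 5 tbsp = 3.3125 cup) × 3/2 × 128 g/cup = 636 g

sliced almonds: 14 oz; peanut butter: 9 tbsp; cornstarch: 636 g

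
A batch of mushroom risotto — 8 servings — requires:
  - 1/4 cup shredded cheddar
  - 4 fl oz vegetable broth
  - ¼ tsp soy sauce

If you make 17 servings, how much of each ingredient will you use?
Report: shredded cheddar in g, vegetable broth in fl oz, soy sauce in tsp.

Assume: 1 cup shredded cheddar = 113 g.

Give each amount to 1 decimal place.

shredded cheddar: 60.0 g; vegetable broth: 8.5 fl oz; soy sauce: 0.5 tsp

Scaling factor: 17/8 = 2.125.
shredded cheddar: 0.25 cup × 17/8 × 113 g/cup ≈ 60.0 g
vegetable broth: 4 fl oz × 17/8 = 8.5 fl oz
soy sauce: 0.25 tsp × 17/8 ≈ 0.5 tsp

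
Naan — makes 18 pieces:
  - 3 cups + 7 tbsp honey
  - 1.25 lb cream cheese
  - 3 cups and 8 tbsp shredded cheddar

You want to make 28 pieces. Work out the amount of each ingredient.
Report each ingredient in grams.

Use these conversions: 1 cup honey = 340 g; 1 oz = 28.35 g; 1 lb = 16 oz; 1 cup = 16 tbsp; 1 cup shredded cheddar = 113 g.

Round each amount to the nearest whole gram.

Scaling factor: 28/18 = 14/9.
honey: (3 cup + 7 tbsp = 3.4375 cup) × 14/9 × 340 g/cup ≈ 1818 g
cream cheese: 1.25 lb × 14/9 × 16 oz/lb × 28.35 g/oz = 882 g
shredded cheddar: (3 cup + 8 tbsp = 3.5 cup) × 14/9 × 113 g/cup ≈ 615 g

honey: 1818 g; cream cheese: 882 g; shredded cheddar: 615 g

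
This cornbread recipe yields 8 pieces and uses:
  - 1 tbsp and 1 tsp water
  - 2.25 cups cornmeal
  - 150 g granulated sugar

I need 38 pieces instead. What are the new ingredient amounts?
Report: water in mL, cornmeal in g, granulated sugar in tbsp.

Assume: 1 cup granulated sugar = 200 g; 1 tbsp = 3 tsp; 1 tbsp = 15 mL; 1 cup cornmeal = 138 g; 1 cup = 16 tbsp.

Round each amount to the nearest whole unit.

Scaling factor: 38/8 = 19/4 = 4.75.
water: (1 tbsp + 1 tsp = 4/3 tbsp) × 19/4 × 15 mL/tbsp = 95 mL
cornmeal: 2.25 cup × 19/4 × 138 g/cup ≈ 1475 g
granulated sugar: 150 g × 19/4 ÷ 200 g/cup × 16 tbsp/cup = 57 tbsp

water: 95 mL; cornmeal: 1475 g; granulated sugar: 57 tbsp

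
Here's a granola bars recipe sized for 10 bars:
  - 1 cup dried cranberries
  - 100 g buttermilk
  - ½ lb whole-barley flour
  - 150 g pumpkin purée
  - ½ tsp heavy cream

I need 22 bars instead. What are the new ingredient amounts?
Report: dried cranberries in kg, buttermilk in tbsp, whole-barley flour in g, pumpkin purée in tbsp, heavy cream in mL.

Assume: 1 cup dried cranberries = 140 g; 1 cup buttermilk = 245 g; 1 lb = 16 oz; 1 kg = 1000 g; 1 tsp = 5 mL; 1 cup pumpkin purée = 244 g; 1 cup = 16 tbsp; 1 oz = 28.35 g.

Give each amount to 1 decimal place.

dried cranberries: 0.3 kg; buttermilk: 14.4 tbsp; whole-barley flour: 499.0 g; pumpkin purée: 21.6 tbsp; heavy cream: 5.5 mL

Scaling factor: 22/10 = 11/5 = 2.2.
dried cranberries: 1 cup × 11/5 × 140 g/cup ÷ 1000 g/kg ≈ 0.3 kg
buttermilk: 100 g × 11/5 ÷ 245 g/cup × 16 tbsp/cup ≈ 14.4 tbsp
whole-barley flour: 0.5 lb × 11/5 × 16 oz/lb × 28.35 g/oz ≈ 499.0 g
pumpkin purée: 150 g × 11/5 ÷ 244 g/cup × 16 tbsp/cup ≈ 21.6 tbsp
heavy cream: 0.5 tsp × 11/5 × 5 mL/tsp = 5.5 mL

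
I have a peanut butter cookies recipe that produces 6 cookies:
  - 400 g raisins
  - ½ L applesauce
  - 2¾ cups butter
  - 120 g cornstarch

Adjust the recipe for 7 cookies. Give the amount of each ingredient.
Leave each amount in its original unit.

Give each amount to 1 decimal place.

raisins: 466.7 g; applesauce: 0.6 L; butter: 3.2 cup; cornstarch: 140.0 g

Scaling factor: 7/6.
raisins: 400 g × 7/6 ≈ 466.7 g
applesauce: 0.5 L × 7/6 ≈ 0.6 L
butter: 2.75 cup × 7/6 ≈ 3.2 cup
cornstarch: 120 g × 7/6 = 140.0 g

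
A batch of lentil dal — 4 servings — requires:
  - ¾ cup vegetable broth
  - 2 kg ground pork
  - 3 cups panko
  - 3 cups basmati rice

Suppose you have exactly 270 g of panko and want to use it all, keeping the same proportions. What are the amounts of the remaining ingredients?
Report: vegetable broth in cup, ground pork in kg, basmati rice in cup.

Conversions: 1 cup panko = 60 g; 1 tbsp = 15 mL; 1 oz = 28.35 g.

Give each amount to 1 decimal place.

vegetable broth: 1.1 cup; ground pork: 3.0 kg; basmati rice: 4.5 cup

The original recipe has 180 g of panko, so the scaling factor is 270 ÷ 180 = 3/2 = 1.5.
vegetable broth: 0.75 cup × 3/2 ≈ 1.1 cup
ground pork: 2 kg × 3/2 = 3.0 kg
basmati rice: 3 cup × 3/2 = 4.5 cup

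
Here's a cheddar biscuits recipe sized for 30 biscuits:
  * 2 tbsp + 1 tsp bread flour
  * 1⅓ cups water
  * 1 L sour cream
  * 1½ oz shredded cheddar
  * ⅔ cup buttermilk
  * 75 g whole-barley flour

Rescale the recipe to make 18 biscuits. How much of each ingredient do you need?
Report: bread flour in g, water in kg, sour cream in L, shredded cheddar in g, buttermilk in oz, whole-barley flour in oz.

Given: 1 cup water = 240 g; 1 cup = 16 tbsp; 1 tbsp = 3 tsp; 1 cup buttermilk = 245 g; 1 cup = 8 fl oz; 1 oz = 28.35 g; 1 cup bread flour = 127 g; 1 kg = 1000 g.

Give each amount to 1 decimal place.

bread flour: 11.1 g; water: 0.2 kg; sour cream: 0.6 L; shredded cheddar: 25.5 g; buttermilk: 3.5 oz; whole-barley flour: 1.6 oz

Scaling factor: 18/30 = 3/5 = 0.6.
bread flour: (2 tbsp + 1 tsp = 7/3 tbsp) × 3/5 ÷ 16 tbsp/cup × 127 g/cup ≈ 11.1 g
water: 4/3 cup × 3/5 × 240 g/cup ÷ 1000 g/kg ≈ 0.2 kg
sour cream: 1 L × 3/5 = 0.6 L
shredded cheddar: 1.5 oz × 3/5 × 28.35 g/oz ≈ 25.5 g
buttermilk: 2/3 cup × 3/5 × 245 g/cup ÷ 28.35 g/oz ≈ 3.5 oz
whole-barley flour: 75 g × 3/5 ÷ 28.35 g/oz ≈ 1.6 oz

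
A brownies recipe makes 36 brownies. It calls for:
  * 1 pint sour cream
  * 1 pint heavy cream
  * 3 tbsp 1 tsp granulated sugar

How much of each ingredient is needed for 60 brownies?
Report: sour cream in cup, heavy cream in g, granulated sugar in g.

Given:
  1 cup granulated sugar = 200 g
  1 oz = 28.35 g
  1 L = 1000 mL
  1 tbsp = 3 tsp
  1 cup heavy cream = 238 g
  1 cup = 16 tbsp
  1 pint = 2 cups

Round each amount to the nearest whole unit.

Scaling factor: 60/36 = 5/3.
sour cream: 1 pint × 5/3 × 2 cup/pint ≈ 3 cup
heavy cream: 1 pint × 5/3 × 2 cup/pint × 238 g/cup ≈ 793 g
granulated sugar: (3 tbsp + 1 tsp = 10/3 tbsp) × 5/3 ÷ 16 tbsp/cup × 200 g/cup ≈ 69 g

sour cream: 3 cup; heavy cream: 793 g; granulated sugar: 69 g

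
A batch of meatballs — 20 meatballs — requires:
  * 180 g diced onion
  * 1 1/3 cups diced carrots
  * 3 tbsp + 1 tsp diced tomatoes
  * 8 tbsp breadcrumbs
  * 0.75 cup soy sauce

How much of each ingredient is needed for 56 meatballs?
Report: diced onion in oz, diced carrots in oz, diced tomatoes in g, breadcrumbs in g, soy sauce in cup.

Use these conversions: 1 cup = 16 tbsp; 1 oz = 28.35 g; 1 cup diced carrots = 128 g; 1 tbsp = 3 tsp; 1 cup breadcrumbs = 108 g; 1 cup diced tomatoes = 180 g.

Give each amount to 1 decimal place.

Scaling factor: 56/20 = 14/5 = 2.8.
diced onion: 180 g × 14/5 ÷ 28.35 g/oz ≈ 17.8 oz
diced carrots: 4/3 cup × 14/5 × 128 g/cup ÷ 28.35 g/oz ≈ 16.9 oz
diced tomatoes: (3 tbsp + 1 tsp = 10/3 tbsp) × 14/5 ÷ 16 tbsp/cup × 180 g/cup = 105.0 g
breadcrumbs: 8 tbsp × 14/5 ÷ 16 tbsp/cup × 108 g/cup = 151.2 g
soy sauce: 0.75 cup × 14/5 = 2.1 cup

diced onion: 17.8 oz; diced carrots: 16.9 oz; diced tomatoes: 105.0 g; breadcrumbs: 151.2 g; soy sauce: 2.1 cup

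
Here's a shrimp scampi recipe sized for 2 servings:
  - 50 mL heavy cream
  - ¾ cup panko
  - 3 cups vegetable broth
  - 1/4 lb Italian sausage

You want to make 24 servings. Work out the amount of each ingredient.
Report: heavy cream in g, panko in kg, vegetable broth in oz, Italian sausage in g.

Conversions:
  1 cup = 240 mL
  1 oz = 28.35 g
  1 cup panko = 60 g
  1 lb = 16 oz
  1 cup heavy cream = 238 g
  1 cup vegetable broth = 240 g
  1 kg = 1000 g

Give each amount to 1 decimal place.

Scaling factor: 24/2 = 12.
heavy cream: 50 mL × 12 ÷ 240 mL/cup × 238 g/cup = 595.0 g
panko: 0.75 cup × 12 × 60 g/cup ÷ 1000 g/kg ≈ 0.5 kg
vegetable broth: 3 cup × 12 × 240 g/cup ÷ 28.35 g/oz ≈ 304.8 oz
Italian sausage: 0.25 lb × 12 × 16 oz/lb × 28.35 g/oz = 1360.8 g

heavy cream: 595.0 g; panko: 0.5 kg; vegetable broth: 304.8 oz; Italian sausage: 1360.8 g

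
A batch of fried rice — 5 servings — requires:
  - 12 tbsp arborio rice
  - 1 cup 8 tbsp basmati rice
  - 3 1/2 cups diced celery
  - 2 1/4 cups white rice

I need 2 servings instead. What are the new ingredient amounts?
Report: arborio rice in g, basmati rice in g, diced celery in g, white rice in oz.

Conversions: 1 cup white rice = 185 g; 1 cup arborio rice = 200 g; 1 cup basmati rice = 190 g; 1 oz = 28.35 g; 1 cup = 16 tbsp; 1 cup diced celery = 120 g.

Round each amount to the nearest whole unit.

Scaling factor: 2/5 = 0.4.
arborio rice: 12 tbsp × 2/5 ÷ 16 tbsp/cup × 200 g/cup = 60 g
basmati rice: (1 cup + 8 tbsp = 1.5 cup) × 2/5 × 190 g/cup = 114 g
diced celery: 3.5 cup × 2/5 × 120 g/cup = 168 g
white rice: 2.25 cup × 2/5 × 185 g/cup ÷ 28.35 g/oz ≈ 6 oz

arborio rice: 60 g; basmati rice: 114 g; diced celery: 168 g; white rice: 6 oz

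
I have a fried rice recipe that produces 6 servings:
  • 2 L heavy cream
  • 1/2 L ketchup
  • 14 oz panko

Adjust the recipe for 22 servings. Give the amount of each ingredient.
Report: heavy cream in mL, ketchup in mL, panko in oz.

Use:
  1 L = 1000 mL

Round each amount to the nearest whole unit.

heavy cream: 7333 mL; ketchup: 1833 mL; panko: 51 oz

Scaling factor: 22/6 = 11/3.
heavy cream: 2 L × 11/3 × 1000 mL/L ≈ 7333 mL
ketchup: 0.5 L × 11/3 × 1000 mL/L ≈ 1833 mL
panko: 14 oz × 11/3 ≈ 51 oz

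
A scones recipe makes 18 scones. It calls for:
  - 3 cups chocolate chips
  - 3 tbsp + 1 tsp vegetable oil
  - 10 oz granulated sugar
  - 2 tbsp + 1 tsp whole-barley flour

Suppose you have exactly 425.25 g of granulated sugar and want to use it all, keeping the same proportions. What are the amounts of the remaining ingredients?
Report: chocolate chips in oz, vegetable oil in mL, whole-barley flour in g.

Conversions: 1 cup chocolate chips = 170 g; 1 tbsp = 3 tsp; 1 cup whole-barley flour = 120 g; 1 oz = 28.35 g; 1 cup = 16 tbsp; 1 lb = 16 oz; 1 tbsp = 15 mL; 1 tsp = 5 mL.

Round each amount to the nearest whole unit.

The original recipe has 283.5 g of granulated sugar, so the scaling factor is 425.25 ÷ 283.5 = 3/2 = 1.5.
chocolate chips: 3 cup × 3/2 × 170 g/cup ÷ 28.35 g/oz ≈ 27 oz
vegetable oil: (3 tbsp + 1 tsp = 10/3 tbsp) × 3/2 × 15 mL/tbsp = 75 mL
whole-barley flour: (2 tbsp + 1 tsp = 7/3 tbsp) × 3/2 ÷ 16 tbsp/cup × 120 g/cup ≈ 26 g

chocolate chips: 27 oz; vegetable oil: 75 mL; whole-barley flour: 26 g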